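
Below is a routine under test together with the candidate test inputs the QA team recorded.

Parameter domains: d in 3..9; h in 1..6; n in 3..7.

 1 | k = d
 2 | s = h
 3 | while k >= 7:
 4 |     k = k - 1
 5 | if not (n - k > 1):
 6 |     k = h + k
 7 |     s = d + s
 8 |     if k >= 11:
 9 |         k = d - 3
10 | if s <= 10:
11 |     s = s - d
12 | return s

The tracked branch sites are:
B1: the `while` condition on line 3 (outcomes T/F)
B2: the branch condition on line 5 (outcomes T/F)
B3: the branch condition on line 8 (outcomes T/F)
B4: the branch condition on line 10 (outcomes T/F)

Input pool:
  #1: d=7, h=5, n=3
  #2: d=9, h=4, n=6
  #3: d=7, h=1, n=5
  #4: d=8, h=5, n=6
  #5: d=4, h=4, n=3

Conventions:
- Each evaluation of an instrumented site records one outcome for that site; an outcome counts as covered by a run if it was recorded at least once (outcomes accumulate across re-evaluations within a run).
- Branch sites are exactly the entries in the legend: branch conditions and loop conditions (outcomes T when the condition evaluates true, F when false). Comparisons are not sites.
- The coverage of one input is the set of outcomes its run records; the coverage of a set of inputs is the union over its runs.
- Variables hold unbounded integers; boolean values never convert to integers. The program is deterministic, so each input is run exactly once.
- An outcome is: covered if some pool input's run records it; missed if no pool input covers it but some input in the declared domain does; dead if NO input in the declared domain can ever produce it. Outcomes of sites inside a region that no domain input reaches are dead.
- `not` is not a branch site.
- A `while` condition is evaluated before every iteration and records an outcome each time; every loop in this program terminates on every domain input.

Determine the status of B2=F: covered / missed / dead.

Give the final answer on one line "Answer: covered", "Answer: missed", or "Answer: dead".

no pool input records B2=F
but domain input (d=3, h=1, n=5) does record it -> reachable, so missed

Answer: missed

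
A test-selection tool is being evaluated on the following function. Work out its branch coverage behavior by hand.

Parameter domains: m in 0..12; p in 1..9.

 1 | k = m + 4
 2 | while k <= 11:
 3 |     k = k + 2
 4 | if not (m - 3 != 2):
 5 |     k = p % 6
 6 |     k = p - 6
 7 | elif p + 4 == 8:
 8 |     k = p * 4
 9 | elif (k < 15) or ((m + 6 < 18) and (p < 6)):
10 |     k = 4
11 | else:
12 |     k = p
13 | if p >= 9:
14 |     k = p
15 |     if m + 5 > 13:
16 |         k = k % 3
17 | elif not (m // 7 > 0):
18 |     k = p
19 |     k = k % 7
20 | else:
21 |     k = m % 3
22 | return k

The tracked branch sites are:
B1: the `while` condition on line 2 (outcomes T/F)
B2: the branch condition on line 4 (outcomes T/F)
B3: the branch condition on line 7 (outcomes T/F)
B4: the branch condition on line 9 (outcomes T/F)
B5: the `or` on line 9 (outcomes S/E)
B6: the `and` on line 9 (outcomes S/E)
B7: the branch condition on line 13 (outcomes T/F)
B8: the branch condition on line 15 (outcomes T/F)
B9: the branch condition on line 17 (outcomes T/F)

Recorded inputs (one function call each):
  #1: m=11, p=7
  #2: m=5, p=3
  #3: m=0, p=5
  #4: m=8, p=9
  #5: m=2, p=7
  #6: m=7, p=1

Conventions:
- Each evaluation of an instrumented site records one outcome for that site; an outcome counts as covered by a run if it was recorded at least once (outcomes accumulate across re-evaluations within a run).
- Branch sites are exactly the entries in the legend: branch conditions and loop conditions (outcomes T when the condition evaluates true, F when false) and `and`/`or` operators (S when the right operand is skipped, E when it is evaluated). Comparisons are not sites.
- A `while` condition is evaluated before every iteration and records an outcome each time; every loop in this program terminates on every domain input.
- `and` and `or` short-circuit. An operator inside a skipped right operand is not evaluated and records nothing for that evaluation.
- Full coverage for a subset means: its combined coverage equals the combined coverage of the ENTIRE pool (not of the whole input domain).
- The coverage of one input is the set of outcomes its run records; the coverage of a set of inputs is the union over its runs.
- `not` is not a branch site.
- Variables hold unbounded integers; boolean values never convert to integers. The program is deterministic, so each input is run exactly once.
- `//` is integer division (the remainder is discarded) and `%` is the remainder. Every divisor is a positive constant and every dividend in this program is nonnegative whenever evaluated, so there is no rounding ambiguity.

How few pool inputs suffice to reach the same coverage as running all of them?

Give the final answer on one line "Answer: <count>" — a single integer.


run #1 (m=11, p=7) records B1=F, B2=F, B3=F, B4=F, B5=E, B6=E, B7=F, B9=F
run #2 (m=5, p=3) records B1=T, B1=F, B2=T, B7=F, B9=T
run #3 (m=0, p=5) records B1=T, B1=F, B2=F, B3=F, B4=T, B5=S, B7=F, B9=T
run #4 (m=8, p=9) records B1=F, B2=F, B3=F, B4=T, B5=S, B7=T, B8=F
run #5 (m=2, p=7) records B1=T, B1=F, B2=F, B3=F, B4=T, B5=S, B7=F, B9=T
run #6 (m=7, p=1) records B1=T, B1=F, B2=F, B3=F, B4=T, B5=S, B7=F, B9=F
pool-wide coverage (15 outcomes): B1=T, B1=F, B2=T, B2=F, B3=F, B4=T, B4=F, B5=S, B5=E, B6=E, B7=T, B7=F, B8=F, B9=T, B9=F
every size-1 subset falls short of the 15 outcomes (best: 8/15)
every size-2 subset falls short of the 15 outcomes (best: 12/15)
size 3: inputs {1, 2, 4} cover all 15 outcomes, and no lexicographically smaller subset of this size does
Answer: 3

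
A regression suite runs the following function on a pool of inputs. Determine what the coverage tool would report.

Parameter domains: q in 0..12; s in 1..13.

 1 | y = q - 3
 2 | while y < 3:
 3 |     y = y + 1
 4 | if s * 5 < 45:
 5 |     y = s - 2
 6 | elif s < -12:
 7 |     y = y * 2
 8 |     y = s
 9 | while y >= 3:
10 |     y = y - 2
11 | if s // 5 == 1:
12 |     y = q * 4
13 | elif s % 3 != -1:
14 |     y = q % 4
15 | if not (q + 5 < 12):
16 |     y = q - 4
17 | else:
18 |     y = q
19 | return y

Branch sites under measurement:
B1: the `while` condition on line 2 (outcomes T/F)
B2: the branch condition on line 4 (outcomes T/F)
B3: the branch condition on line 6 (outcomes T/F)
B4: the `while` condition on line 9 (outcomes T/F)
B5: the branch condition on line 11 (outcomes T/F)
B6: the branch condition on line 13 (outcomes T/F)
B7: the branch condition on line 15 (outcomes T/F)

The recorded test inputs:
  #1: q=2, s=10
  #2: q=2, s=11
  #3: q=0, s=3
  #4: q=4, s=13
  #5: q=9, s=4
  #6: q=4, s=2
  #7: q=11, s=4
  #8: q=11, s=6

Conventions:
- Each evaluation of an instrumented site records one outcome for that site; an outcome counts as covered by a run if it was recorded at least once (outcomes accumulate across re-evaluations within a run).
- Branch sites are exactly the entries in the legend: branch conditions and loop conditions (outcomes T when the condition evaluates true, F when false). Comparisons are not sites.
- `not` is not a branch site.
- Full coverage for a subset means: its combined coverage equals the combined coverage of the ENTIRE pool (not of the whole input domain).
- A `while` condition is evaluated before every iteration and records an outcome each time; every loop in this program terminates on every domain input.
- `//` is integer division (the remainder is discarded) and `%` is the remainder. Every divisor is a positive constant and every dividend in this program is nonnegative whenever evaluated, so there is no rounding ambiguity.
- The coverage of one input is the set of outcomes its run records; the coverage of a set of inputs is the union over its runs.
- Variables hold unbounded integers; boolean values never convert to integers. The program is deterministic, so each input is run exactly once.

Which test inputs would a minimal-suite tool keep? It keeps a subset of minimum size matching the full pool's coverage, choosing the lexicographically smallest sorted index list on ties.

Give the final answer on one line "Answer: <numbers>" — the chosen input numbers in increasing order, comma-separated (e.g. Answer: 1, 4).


test 1 (q=2, s=10) hits B1=T, B1=F, B2=F, B3=F, B4=T, B4=F, B5=F, B6=T, B7=F
test 2 (q=2, s=11) hits B1=T, B1=F, B2=F, B3=F, B4=T, B4=F, B5=F, B6=T, B7=F
test 3 (q=0, s=3) hits B1=T, B1=F, B2=T, B4=F, B5=F, B6=T, B7=F
test 4 (q=4, s=13) hits B1=T, B1=F, B2=F, B3=F, B4=T, B4=F, B5=F, B6=T, B7=F
test 5 (q=9, s=4) hits B1=F, B2=T, B4=F, B5=F, B6=T, B7=T
test 6 (q=4, s=2) hits B1=T, B1=F, B2=T, B4=F, B5=F, B6=T, B7=F
test 7 (q=11, s=4) hits B1=F, B2=T, B4=F, B5=F, B6=T, B7=T
test 8 (q=11, s=6) hits B1=F, B2=T, B4=T, B4=F, B5=T, B7=T
together the pool reaches 12 outcomes: B1=T, B1=F, B2=T, B2=F, B3=F, B4=T, B4=F, B5=T, B5=F, B6=T, B7=T, B7=F
checked all size-1 subsets: none covers 12 outcomes (max 9/12)
size 2: inputs {1, 8} cover all 12 outcomes, and no lexicographically smaller subset of this size does
Answer: 1, 8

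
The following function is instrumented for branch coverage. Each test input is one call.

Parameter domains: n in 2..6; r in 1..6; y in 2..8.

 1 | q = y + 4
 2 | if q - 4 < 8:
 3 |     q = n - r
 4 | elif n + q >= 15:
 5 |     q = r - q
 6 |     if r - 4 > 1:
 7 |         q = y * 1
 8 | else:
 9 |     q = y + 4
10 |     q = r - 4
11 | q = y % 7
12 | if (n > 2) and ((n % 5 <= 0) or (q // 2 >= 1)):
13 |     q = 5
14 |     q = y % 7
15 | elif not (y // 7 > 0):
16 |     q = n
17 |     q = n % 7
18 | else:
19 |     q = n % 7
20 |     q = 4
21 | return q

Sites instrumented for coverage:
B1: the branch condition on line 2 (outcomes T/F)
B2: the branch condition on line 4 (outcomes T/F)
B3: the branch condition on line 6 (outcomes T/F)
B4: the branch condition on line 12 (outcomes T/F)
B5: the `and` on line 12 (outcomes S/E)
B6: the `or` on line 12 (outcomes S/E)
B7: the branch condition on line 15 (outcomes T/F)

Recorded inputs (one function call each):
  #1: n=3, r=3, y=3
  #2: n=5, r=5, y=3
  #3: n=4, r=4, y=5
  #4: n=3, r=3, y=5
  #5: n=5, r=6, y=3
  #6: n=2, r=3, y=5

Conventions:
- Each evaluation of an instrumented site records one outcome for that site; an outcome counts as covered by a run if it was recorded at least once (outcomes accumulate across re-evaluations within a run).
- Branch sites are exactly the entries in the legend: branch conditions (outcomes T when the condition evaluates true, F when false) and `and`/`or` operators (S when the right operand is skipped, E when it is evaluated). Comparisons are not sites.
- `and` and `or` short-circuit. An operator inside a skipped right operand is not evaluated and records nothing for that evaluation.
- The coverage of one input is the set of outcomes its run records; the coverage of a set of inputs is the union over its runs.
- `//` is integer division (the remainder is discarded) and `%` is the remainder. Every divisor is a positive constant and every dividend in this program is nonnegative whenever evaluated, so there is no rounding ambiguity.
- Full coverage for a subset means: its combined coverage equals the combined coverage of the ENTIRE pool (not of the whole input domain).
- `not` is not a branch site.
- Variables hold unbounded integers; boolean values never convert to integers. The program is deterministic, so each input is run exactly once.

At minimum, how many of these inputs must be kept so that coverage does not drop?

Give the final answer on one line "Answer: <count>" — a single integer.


#1 (n=3, r=3, y=3) -> B1->T, B5->E, B6->E, B4->T; covered: B1=T, B4=T, B5=E, B6=E
#2 (n=5, r=5, y=3) -> B1->T, B5->E, B6->S, B4->T; covered: B1=T, B4=T, B5=E, B6=S
#3 (n=4, r=4, y=5) -> B1->T, B5->E, B6->E, B4->T; covered: B1=T, B4=T, B5=E, B6=E
#4 (n=3, r=3, y=5) -> B1->T, B5->E, B6->E, B4->T; covered: B1=T, B4=T, B5=E, B6=E
#5 (n=5, r=6, y=3) -> B1->T, B5->E, B6->S, B4->T; covered: B1=T, B4=T, B5=E, B6=S
#6 (n=2, r=3, y=5) -> B1->T, B5->S, B4->F, B7->T; covered: B1=T, B4=F, B5=S, B7=T
together the pool reaches 8 outcomes: B1=T, B4=T, B4=F, B5=S, B5=E, B6=S, B6=E, B7=T
checked all size-1 subsets: none covers 8 outcomes (max 4/8)
checked all size-2 subsets: none covers 8 outcomes (max 7/8)
the canonical winner is {1, 2, 6}: size 3, full 8-outcome coverage, earliest index list among size-3 covers
Answer: 3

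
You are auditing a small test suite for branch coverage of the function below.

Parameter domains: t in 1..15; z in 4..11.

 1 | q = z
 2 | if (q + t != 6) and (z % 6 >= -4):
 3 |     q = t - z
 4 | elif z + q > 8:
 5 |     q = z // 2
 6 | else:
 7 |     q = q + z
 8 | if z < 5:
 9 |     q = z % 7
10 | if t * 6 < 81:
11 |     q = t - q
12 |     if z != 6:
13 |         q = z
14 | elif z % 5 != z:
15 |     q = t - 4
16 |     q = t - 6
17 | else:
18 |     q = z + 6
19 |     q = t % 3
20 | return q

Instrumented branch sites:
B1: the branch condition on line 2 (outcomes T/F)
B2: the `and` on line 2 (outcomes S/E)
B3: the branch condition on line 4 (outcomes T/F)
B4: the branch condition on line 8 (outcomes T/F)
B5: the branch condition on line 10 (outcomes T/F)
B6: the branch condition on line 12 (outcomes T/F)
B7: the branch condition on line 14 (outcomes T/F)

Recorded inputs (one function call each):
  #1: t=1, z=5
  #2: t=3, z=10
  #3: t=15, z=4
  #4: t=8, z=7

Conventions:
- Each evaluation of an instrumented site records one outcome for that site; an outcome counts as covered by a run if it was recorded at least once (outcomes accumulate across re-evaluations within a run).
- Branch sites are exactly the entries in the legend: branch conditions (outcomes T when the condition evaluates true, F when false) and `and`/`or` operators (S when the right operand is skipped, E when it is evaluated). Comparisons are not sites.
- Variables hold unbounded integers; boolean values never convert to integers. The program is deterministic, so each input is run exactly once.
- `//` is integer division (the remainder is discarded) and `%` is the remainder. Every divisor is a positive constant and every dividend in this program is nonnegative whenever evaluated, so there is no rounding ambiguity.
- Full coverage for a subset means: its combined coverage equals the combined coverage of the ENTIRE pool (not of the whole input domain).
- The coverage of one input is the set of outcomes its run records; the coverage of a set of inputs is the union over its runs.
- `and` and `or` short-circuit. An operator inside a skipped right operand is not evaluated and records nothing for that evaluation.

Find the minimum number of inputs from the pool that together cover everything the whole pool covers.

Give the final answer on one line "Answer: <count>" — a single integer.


#1 (t=1, z=5) -> B2->S, B1->F, B3->T, B4->F, B5->T, B6->T; covered: B1=F, B2=S, B3=T, B4=F, B5=T, B6=T
#2 (t=3, z=10) -> B2->E, B1->T, B4->F, B5->T, B6->T; covered: B1=T, B2=E, B4=F, B5=T, B6=T
#3 (t=15, z=4) -> B2->E, B1->T, B4->T, B5->F, B7->F; covered: B1=T, B2=E, B4=T, B5=F, B7=F
#4 (t=8, z=7) -> B2->E, B1->T, B4->F, B5->T, B6->T; covered: B1=T, B2=E, B4=F, B5=T, B6=T
pool-wide coverage (11 outcomes): B1=T, B1=F, B2=S, B2=E, B3=T, B4=T, B4=F, B5=T, B5=F, B6=T, B7=F
every size-1 subset falls short of the 11 outcomes (best: 6/11)
inputs {1, 3} (size 2) cover everything; no size-2 subset with a lexicographically smaller index list covers all 11
Answer: 2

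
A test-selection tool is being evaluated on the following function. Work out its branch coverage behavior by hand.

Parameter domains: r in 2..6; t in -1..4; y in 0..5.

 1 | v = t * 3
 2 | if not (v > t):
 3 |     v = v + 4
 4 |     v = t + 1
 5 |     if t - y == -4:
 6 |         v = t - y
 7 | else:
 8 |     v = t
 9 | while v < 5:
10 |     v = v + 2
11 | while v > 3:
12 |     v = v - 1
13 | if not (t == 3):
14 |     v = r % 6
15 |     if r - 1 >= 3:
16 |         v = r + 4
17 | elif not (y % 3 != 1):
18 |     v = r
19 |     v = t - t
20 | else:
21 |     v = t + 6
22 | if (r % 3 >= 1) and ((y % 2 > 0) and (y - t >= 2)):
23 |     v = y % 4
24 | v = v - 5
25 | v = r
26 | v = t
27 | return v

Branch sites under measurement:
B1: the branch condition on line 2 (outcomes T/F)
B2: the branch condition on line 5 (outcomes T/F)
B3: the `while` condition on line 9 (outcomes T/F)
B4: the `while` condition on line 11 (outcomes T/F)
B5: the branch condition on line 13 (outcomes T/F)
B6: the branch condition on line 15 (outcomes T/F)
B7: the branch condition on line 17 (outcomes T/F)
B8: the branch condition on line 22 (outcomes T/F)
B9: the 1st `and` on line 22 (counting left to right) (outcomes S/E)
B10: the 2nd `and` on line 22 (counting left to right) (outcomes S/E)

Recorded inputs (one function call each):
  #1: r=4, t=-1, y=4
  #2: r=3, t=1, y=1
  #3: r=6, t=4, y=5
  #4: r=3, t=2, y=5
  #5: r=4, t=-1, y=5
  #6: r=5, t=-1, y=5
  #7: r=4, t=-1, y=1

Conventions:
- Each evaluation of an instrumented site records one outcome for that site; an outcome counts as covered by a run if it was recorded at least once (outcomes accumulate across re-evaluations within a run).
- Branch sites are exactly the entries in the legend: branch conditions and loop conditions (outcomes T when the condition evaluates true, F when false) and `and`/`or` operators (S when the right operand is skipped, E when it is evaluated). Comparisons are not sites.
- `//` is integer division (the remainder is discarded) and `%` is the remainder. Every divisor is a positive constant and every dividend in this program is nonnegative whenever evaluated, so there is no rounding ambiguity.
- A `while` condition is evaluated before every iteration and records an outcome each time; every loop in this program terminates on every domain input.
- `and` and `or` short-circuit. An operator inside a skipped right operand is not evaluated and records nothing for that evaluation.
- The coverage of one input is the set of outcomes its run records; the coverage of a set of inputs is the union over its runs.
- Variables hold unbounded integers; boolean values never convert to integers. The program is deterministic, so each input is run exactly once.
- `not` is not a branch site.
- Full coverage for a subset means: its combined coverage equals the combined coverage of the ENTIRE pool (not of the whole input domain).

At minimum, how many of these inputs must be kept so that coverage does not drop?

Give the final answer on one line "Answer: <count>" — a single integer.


input #1 (r=4, t=-1, y=4): covers B1=T, B2=F, B3=T, B3=F, B4=T, B4=F, B5=T, B6=T, B8=F, B9=E, B10=S
input #2 (r=3, t=1, y=1): covers B1=F, B3=T, B3=F, B4=T, B4=F, B5=T, B6=F, B8=F, B9=S
input #3 (r=6, t=4, y=5): covers B1=F, B3=T, B3=F, B4=T, B4=F, B5=T, B6=T, B8=F, B9=S
input #4 (r=3, t=2, y=5): covers B1=F, B3=T, B3=F, B4=T, B4=F, B5=T, B6=F, B8=F, B9=S
input #5 (r=4, t=-1, y=5): covers B1=T, B2=F, B3=T, B3=F, B4=T, B4=F, B5=T, B6=T, B8=T, B9=E, B10=E
input #6 (r=5, t=-1, y=5): covers B1=T, B2=F, B3=T, B3=F, B4=T, B4=F, B5=T, B6=T, B8=T, B9=E, B10=E
input #7 (r=4, t=-1, y=1): covers B1=T, B2=F, B3=T, B3=F, B4=T, B4=F, B5=T, B6=T, B8=T, B9=E, B10=E
the full pool covers 16 outcomes: B1=T, B1=F, B2=F, B3=T, B3=F, B4=T, B4=F, B5=T, B6=T, B6=F, B8=T, B8=F, B9=S, B9=E, B10=S, B10=E
size 1 is not enough: best union over all size-1 subsets is 11/16
size 2 is not enough: best union over all size-2 subsets is 15/16
the canonical winner is {1, 2, 5}: size 3, full 16-outcome coverage, earliest index list among size-3 covers
Answer: 3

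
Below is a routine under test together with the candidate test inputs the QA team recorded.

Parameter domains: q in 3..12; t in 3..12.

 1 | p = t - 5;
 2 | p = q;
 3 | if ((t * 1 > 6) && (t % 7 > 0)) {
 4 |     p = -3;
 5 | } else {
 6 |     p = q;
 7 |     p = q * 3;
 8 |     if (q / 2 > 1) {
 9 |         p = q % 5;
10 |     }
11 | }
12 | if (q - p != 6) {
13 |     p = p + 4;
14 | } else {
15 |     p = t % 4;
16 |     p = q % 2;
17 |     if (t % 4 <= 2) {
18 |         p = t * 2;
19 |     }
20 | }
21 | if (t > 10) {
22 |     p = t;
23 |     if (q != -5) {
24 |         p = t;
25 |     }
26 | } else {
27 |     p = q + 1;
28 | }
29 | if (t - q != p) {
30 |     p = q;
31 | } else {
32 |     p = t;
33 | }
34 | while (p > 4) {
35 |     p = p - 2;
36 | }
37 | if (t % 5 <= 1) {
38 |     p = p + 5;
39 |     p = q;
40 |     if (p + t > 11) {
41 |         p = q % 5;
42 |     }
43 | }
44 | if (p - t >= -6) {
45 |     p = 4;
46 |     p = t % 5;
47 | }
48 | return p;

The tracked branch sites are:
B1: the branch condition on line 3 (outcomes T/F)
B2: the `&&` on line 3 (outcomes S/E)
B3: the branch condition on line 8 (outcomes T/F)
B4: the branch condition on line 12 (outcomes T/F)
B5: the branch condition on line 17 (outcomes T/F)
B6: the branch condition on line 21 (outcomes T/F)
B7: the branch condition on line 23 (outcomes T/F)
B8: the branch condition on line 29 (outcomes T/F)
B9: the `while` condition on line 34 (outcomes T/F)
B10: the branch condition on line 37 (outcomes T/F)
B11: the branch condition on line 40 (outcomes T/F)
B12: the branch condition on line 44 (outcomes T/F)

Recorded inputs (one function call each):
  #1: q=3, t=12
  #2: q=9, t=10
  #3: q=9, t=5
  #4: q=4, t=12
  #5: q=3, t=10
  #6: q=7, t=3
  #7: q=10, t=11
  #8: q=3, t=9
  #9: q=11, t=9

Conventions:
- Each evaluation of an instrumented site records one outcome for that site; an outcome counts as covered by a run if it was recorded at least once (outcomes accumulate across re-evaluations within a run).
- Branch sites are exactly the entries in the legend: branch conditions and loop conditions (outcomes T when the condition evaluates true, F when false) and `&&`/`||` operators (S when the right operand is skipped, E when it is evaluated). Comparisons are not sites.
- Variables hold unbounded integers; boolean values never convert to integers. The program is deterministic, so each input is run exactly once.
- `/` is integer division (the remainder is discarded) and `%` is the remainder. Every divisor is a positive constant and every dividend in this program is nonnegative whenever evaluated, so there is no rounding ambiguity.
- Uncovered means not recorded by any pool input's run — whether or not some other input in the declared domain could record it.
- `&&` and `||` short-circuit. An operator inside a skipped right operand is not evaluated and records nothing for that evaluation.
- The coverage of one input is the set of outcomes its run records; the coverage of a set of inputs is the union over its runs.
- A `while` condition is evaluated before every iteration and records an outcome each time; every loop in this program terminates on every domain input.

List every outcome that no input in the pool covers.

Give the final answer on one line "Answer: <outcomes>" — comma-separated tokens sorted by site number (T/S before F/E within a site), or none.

input #1 (q=3, t=12): covers B1=T, B2=E, B4=F, B5=T, B6=T, B7=T, B8=T, B9=F, B10=F, B12=F
input #2 (q=9, t=10): covers B1=T, B2=E, B4=T, B6=F, B8=T, B9=T, B9=F, B10=T, B11=T, B12=T
input #3 (q=9, t=5): covers B1=F, B2=S, B3=T, B4=T, B6=F, B8=T, B9=T, B9=F, B10=T, B11=T, B12=T
input #4 (q=4, t=12): covers B1=T, B2=E, B4=T, B6=T, B7=T, B8=T, B9=F, B10=F, B12=F
input #5 (q=3, t=10): covers B1=T, B2=E, B4=F, B5=T, B6=F, B8=T, B9=F, B10=T, B11=T, B12=F
input #6 (q=7, t=3): covers B1=F, B2=S, B3=T, B4=T, B6=F, B8=T, B9=T, B9=F, B10=F, B12=T
input #7 (q=10, t=11): covers B1=T, B2=E, B4=T, B6=T, B7=T, B8=T, B9=T, B9=F, B10=T, B11=T, B12=F
input #8 (q=3, t=9): covers B1=T, B2=E, B4=F, B5=T, B6=F, B8=T, B9=F, B10=F, B12=T
input #9 (q=11, t=9): covers B1=T, B2=E, B4=T, B6=F, B8=T, B9=T, B9=F, B10=F, B12=T
union over the pool: B1=T, B1=F, B2=S, B2=E, B3=T, B4=T, B4=F, B5=T, B6=T, B6=F, B7=T, B8=T, B9=T, B9=F, B10=T, B10=F, B11=T, B12=T, B12=F
uncovered (5 of 24): B3=F, B5=F, B7=F, B8=F, B11=F

Answer: B3=F, B5=F, B7=F, B8=F, B11=F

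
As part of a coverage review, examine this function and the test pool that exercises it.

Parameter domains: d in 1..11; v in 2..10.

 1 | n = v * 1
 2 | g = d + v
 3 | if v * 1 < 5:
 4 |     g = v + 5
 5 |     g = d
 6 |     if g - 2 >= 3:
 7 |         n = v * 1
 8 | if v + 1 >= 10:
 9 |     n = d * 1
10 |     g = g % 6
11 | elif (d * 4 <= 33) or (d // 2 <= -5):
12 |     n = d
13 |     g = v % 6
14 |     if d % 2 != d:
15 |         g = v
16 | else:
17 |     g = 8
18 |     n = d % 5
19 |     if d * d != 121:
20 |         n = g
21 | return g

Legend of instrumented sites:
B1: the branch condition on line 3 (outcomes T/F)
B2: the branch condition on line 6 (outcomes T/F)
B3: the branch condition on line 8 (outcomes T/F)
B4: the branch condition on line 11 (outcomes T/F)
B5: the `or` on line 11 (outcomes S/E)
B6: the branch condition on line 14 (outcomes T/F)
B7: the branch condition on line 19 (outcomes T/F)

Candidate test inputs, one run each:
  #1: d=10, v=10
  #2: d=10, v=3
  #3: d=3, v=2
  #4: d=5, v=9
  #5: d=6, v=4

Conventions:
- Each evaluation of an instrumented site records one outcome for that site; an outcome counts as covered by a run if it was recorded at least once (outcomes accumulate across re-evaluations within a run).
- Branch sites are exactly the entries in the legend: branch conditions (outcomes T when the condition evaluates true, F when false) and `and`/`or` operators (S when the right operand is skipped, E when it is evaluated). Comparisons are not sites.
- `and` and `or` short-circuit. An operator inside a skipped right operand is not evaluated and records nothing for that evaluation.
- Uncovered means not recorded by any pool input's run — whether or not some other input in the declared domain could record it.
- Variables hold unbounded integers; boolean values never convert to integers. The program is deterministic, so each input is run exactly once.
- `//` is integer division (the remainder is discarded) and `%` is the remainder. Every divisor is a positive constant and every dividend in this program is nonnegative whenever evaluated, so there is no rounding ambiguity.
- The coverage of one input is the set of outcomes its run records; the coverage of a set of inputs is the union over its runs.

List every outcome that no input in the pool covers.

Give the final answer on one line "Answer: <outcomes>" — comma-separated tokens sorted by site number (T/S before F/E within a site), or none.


input #1 (d=10, v=10): covers B1=F, B3=T
input #2 (d=10, v=3): covers B1=T, B2=T, B3=F, B4=F, B5=E, B7=T
input #3 (d=3, v=2): covers B1=T, B2=F, B3=F, B4=T, B5=S, B6=T
input #4 (d=5, v=9): covers B1=F, B3=T
input #5 (d=6, v=4): covers B1=T, B2=T, B3=F, B4=T, B5=S, B6=T
union over the pool: B1=T, B1=F, B2=T, B2=F, B3=T, B3=F, B4=T, B4=F, B5=S, B5=E, B6=T, B7=T
uncovered (2 of 14): B6=F, B7=F
Answer: B6=F, B7=F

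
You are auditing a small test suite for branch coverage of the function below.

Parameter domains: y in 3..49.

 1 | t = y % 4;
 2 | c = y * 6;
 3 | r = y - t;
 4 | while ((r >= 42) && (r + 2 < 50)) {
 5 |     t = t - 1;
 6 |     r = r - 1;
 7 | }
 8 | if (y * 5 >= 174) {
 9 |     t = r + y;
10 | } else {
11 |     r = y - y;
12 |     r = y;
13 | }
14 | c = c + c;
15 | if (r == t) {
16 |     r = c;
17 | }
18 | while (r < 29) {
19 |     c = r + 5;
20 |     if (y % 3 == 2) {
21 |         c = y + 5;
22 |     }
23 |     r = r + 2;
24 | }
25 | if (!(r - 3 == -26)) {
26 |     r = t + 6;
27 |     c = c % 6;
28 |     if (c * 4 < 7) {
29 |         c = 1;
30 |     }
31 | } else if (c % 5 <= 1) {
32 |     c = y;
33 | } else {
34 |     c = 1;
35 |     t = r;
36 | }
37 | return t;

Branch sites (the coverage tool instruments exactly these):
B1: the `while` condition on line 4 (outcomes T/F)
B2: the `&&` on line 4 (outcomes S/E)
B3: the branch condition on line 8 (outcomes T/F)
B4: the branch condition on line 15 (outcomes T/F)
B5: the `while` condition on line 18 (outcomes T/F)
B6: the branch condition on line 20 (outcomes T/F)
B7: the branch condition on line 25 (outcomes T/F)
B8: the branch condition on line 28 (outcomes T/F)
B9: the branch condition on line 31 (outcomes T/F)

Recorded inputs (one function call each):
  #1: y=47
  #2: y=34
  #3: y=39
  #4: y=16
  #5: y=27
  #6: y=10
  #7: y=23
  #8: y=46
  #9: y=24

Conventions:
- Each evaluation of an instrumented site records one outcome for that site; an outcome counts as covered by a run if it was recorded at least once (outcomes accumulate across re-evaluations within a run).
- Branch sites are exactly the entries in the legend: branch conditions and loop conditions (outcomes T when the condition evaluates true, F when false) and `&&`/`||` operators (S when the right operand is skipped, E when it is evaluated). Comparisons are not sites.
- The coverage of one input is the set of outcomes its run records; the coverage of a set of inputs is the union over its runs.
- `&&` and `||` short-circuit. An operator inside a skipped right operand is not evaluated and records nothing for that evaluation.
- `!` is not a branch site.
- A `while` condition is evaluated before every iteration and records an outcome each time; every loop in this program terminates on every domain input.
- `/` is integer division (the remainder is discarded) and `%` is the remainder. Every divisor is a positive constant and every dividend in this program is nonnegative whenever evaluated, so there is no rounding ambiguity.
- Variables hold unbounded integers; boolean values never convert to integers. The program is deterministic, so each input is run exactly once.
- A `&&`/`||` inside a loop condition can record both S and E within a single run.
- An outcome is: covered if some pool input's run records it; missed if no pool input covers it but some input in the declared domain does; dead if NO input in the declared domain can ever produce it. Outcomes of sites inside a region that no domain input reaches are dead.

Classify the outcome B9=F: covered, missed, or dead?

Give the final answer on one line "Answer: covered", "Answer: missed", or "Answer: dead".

no pool input records B9=F
checking all 47 inputs in the declared domain: B9=F is never recorded -> dead

Answer: dead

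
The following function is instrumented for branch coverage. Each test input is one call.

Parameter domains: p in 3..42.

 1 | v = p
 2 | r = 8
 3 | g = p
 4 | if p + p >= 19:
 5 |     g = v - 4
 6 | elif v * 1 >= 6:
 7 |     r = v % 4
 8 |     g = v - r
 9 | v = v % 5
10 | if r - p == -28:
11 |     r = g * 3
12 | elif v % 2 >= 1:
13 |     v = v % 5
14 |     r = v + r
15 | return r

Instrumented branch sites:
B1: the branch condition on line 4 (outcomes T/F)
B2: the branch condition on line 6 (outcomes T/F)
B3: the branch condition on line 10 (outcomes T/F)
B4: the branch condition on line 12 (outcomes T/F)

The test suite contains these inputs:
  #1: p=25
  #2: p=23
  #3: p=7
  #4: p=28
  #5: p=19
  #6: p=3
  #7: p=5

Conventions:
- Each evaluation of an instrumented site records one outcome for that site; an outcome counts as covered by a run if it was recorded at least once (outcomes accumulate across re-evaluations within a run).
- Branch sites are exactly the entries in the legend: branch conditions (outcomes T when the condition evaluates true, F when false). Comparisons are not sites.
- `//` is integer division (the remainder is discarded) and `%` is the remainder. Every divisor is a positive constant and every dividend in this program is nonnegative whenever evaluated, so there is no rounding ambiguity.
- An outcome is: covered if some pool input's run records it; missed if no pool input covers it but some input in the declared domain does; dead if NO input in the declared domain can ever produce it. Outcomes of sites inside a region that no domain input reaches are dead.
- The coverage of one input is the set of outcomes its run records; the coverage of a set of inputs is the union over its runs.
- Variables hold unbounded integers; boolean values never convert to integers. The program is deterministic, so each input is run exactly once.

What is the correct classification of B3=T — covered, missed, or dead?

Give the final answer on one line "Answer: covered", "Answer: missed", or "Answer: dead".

no pool input records B3=T
but domain input (p=36) does record it -> reachable, so missed

Answer: missed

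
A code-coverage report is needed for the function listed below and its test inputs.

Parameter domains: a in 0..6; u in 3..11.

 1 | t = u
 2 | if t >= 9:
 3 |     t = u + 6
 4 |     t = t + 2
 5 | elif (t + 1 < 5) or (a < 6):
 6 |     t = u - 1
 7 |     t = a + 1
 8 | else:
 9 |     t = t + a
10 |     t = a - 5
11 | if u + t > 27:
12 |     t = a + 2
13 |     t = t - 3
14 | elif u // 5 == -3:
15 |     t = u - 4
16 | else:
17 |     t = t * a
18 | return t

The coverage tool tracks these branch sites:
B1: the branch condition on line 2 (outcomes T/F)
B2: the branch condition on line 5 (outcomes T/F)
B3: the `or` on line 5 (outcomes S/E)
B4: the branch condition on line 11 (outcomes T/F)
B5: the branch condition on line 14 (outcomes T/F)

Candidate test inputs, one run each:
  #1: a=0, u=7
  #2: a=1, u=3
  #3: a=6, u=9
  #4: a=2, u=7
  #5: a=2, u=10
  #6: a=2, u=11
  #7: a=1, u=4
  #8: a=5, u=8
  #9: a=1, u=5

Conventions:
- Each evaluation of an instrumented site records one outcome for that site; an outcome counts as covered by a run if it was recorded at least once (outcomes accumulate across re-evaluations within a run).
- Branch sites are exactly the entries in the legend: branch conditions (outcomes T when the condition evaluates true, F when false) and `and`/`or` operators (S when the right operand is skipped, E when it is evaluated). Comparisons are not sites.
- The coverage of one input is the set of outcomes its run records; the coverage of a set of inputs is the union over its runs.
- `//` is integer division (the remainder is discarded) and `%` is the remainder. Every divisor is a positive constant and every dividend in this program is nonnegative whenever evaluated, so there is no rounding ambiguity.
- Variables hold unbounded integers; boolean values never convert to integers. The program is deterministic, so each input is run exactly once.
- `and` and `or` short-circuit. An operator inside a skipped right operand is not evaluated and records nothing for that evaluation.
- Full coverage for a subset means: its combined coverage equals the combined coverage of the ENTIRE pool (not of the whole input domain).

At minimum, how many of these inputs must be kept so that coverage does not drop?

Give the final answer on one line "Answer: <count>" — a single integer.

input #1 (a=0, u=7): events B1->F, B3->E, B2->T, B4->F, B5->F; covers B1=F, B2=T, B3=E, B4=F, B5=F
input #2 (a=1, u=3): events B1->F, B3->S, B2->T, B4->F, B5->F; covers B1=F, B2=T, B3=S, B4=F, B5=F
input #3 (a=6, u=9): events B1->T, B4->F, B5->F; covers B1=T, B4=F, B5=F
input #4 (a=2, u=7): events B1->F, B3->E, B2->T, B4->F, B5->F; covers B1=F, B2=T, B3=E, B4=F, B5=F
input #5 (a=2, u=10): events B1->T, B4->T; covers B1=T, B4=T
input #6 (a=2, u=11): events B1->T, B4->T; covers B1=T, B4=T
input #7 (a=1, u=4): events B1->F, B3->E, B2->T, B4->F, B5->F; covers B1=F, B2=T, B3=E, B4=F, B5=F
input #8 (a=5, u=8): events B1->F, B3->E, B2->T, B4->F, B5->F; covers B1=F, B2=T, B3=E, B4=F, B5=F
input #9 (a=1, u=5): events B1->F, B3->E, B2->T, B4->F, B5->F; covers B1=F, B2=T, B3=E, B4=F, B5=F
the full pool covers 8 outcomes: B1=T, B1=F, B2=T, B3=S, B3=E, B4=T, B4=F, B5=F
checked all size-1 subsets: none covers 8 outcomes (max 5/8)
checked all size-2 subsets: none covers 8 outcomes (max 7/8)
inputs {1, 2, 5} (size 3) cover everything; no size-3 subset with a lexicographically smaller index list covers all 8

Answer: 3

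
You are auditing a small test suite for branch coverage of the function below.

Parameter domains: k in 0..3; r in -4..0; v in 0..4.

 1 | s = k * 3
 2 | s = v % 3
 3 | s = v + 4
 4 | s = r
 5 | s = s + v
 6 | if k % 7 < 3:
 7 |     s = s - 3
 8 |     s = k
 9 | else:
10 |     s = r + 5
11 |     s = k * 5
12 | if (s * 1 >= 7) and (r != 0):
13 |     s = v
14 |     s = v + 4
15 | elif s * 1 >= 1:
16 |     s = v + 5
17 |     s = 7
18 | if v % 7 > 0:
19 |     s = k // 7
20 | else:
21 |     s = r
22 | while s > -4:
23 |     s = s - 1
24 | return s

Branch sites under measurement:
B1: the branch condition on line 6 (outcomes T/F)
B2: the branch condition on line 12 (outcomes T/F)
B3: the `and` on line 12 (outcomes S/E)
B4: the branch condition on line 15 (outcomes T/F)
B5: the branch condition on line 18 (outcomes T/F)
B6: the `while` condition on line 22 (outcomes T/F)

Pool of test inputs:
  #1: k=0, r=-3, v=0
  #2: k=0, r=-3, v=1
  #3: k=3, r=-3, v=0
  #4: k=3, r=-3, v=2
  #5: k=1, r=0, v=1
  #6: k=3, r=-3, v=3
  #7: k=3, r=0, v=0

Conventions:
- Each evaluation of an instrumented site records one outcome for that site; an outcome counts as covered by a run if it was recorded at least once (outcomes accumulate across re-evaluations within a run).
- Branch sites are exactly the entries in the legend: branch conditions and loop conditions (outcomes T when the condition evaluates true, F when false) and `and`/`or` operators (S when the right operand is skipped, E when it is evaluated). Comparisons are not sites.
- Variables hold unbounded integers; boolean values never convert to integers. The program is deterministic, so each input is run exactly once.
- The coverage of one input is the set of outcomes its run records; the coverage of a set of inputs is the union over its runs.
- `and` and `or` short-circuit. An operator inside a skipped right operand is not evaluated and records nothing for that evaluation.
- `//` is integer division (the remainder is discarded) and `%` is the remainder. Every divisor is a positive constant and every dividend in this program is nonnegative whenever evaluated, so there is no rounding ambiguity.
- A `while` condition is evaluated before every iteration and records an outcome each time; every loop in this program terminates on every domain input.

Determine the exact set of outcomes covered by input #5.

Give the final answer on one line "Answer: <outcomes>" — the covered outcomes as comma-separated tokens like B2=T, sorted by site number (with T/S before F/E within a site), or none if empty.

Tracing the run of input #5 (k=1, r=0, v=1):
  B1->T, B3->S, B2->F, B4->T, B5->T, B6->T, B6->T, B6->T, B6->T, B6->F
collecting distinct outcomes: B1=T, B2=F, B3=S, B4=T, B5=T, B6=T, B6=F

Answer: B1=T, B2=F, B3=S, B4=T, B5=T, B6=T, B6=F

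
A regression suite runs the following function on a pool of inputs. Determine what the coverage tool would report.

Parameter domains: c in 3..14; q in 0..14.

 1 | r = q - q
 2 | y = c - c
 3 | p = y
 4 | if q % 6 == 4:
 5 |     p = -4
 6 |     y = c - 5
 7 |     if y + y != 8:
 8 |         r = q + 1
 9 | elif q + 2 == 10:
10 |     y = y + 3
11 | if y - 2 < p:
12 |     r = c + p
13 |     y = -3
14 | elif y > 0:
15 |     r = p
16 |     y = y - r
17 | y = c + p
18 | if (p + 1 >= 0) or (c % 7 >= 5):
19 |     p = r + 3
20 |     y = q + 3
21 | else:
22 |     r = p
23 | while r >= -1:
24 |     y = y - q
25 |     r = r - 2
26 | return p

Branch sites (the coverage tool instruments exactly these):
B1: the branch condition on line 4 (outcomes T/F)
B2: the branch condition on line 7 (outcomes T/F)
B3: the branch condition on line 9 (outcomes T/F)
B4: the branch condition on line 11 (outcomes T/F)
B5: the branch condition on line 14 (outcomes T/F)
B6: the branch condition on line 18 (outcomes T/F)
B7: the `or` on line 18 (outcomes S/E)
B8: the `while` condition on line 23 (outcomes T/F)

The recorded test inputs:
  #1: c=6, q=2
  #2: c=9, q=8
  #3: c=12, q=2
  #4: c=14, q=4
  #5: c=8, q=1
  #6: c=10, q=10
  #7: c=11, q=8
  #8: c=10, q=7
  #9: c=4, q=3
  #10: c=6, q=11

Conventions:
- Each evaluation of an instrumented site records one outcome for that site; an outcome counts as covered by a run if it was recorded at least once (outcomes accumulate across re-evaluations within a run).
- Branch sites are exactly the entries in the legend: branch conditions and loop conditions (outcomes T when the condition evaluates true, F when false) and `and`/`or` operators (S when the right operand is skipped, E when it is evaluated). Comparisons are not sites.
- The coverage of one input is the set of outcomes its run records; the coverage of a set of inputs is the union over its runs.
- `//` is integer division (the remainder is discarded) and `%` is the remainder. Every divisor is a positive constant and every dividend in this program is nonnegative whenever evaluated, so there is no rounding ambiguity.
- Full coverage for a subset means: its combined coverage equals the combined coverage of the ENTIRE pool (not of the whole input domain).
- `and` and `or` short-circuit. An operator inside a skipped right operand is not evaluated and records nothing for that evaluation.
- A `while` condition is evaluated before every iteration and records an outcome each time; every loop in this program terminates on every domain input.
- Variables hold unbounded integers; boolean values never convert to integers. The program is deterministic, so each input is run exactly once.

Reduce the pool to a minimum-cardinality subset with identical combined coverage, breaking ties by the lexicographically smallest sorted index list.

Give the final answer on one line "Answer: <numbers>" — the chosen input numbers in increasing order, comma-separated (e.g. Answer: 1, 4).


input #1 (c=6, q=2): events B1->F, B3->F, B4->T, B7->S, B6->T, B8->T, B8->T, B8->T, B8->T, B8->F; covers B1=F, B3=F, B4=T, B6=T, B7=S, B8=T, B8=F
input #2 (c=9, q=8): events B1->F, B3->T, B4->F, B5->T, B7->S, B6->T, B8->T, B8->F; covers B1=F, B3=T, B4=F, B5=T, B6=T, B7=S, B8=T, B8=F
input #3 (c=12, q=2): events B1->F, B3->F, B4->T, B7->S, B6->T, B8->T, B8->T, B8->T, B8->T, B8->T, B8->T, B8->T, B8->F; covers B1=F, B3=F, B4=T, B6=T, B7=S, B8=T, B8=F
input #4 (c=14, q=4): events B1->T, B2->T, B4->F, B5->T, B7->E, B6->F, B8->F; covers B1=T, B2=T, B4=F, B5=T, B6=F, B7=E, B8=F
input #5 (c=8, q=1): events B1->F, B3->F, B4->T, B7->S, B6->T, B8->T, B8->T, B8->T, B8->T, B8->T, B8->F; covers B1=F, B3=F, B4=T, B6=T, B7=S, B8=T, B8=F
input #6 (c=10, q=10): events B1->T, B2->T, B4->F, B5->T, B7->E, B6->F, B8->F; covers B1=T, B2=T, B4=F, B5=T, B6=F, B7=E, B8=F
input #7 (c=11, q=8): events B1->F, B3->T, B4->F, B5->T, B7->S, B6->T, B8->T, B8->F; covers B1=F, B3=T, B4=F, B5=T, B6=T, B7=S, B8=T, B8=F
input #8 (c=10, q=7): events B1->F, B3->F, B4->T, B7->S, B6->T, B8->T, B8->T, B8->T, B8->T, B8->T, B8->T, B8->F; covers B1=F, B3=F, B4=T, B6=T, B7=S, B8=T, B8=F
input #9 (c=4, q=3): events B1->F, B3->F, B4->T, B7->S, B6->T, B8->T, B8->T, B8->T, B8->F; covers B1=F, B3=F, B4=T, B6=T, B7=S, B8=T, B8=F
input #10 (c=6, q=11): events B1->F, B3->F, B4->T, B7->S, B6->T, B8->T, B8->T, B8->T, B8->T, B8->F; covers B1=F, B3=F, B4=T, B6=T, B7=S, B8=T, B8=F
together the pool reaches 14 outcomes: B1=T, B1=F, B2=T, B3=T, B3=F, B4=T, B4=F, B5=T, B6=T, B6=F, B7=S, B7=E, B8=T, B8=F
every size-1 subset falls short of the 14 outcomes (best: 8/14)
every size-2 subset falls short of the 14 outcomes (best: 13/14)
inputs {1, 2, 4} (size 3) cover everything; no size-3 subset with a lexicographically smaller index list covers all 14
Answer: 1, 2, 4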